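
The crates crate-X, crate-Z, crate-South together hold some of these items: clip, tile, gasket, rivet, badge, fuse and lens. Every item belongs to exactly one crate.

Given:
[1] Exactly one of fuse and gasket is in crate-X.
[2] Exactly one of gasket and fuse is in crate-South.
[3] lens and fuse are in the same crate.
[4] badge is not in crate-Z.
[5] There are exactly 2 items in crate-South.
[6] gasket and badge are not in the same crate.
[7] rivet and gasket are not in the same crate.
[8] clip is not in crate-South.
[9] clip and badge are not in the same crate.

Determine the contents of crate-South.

crate-South = {gasket, tile}

From (4): badge ∉ crate-Z.
From (8): clip ∉ crate-South.
Suppose tile ∉ crate-South: no assignment then satisfies all the clues, so tile ∈ crate-South.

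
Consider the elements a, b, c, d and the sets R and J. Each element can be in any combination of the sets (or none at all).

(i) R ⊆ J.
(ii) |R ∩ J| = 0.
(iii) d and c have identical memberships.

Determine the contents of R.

R = {}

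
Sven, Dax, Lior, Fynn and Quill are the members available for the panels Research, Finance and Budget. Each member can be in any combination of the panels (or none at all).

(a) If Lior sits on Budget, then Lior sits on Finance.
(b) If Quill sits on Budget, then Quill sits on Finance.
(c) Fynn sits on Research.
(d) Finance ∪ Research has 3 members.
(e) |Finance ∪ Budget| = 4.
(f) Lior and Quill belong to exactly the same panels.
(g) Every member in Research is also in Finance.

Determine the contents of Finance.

Finance = {Fynn, Lior, Quill}

From (c): Fynn ∈ Research.
(g) with Fynn ∈ Research: Fynn ∈ Finance.
Suppose Sven ∈ Finance: no assignment then satisfies all the clues, so Sven ∉ Finance.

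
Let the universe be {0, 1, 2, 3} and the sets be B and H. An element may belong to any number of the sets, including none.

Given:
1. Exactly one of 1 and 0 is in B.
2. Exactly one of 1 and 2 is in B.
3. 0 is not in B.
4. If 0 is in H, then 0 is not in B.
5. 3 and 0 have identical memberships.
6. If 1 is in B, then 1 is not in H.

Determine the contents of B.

From (3): 0 ∉ B.
(1) (exactly one): 1 ∈ B.
(2) (exactly one): 2 ∉ B.
(5): 3 matches 0: 3 ∉ B.
(6): 1 ∉ H.

B = {1}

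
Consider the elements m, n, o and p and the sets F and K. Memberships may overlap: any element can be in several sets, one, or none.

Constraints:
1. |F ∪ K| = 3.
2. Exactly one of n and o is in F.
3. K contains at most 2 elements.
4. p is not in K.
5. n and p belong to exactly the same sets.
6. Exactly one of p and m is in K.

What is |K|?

1

From (4): p ∉ K.
(5): n matches p: n ∉ K.
(6) (exactly one): m ∈ K.
Suppose n ∉ F: no assignment then satisfies all the clues, so n ∈ F.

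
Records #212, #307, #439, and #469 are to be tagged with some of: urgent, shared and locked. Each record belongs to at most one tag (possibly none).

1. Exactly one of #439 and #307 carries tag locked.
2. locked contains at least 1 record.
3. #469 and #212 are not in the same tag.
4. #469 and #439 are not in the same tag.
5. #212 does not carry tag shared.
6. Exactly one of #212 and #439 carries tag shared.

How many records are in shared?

1

From (5): #212 ∉ shared.
(6) (exactly one): #439 ∈ shared.
(1) (exactly one): #307 ∈ locked.
(4): #469 ∉ shared.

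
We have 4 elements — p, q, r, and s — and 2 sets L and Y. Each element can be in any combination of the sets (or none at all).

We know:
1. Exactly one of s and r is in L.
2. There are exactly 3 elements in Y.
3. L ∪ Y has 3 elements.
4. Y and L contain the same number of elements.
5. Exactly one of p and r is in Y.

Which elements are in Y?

Y = {p, q, s}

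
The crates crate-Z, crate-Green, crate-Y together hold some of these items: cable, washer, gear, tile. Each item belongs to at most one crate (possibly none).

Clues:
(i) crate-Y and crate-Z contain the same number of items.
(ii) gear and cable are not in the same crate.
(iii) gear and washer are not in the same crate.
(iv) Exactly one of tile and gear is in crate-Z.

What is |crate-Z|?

1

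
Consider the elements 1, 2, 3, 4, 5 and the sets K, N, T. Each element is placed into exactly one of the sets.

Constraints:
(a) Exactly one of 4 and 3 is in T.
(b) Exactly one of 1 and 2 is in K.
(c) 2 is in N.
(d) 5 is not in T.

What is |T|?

1

From (c): 2 ∈ N.
From (d): 5 ∉ T.
(b) (exactly one): 1 ∈ K.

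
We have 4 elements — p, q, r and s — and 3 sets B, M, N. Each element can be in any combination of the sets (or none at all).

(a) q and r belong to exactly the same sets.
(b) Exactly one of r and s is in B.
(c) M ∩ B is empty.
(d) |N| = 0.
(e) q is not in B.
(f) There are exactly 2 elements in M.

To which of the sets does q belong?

q: M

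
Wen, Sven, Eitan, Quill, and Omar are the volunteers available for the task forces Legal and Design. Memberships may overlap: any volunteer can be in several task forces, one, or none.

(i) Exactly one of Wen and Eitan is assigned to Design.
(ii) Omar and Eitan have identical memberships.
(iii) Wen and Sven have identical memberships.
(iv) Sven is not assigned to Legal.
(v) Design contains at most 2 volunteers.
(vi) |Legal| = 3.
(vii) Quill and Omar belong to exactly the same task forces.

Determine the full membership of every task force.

Legal = {Eitan, Omar, Quill}; Design = {Sven, Wen}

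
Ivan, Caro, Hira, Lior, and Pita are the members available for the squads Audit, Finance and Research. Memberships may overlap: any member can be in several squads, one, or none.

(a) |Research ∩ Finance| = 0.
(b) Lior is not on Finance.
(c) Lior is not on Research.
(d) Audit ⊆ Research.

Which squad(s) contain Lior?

Lior: none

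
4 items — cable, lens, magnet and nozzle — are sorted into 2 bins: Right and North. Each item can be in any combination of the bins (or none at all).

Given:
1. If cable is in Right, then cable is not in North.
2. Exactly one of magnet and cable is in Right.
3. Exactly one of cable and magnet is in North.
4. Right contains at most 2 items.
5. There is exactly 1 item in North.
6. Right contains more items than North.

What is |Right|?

2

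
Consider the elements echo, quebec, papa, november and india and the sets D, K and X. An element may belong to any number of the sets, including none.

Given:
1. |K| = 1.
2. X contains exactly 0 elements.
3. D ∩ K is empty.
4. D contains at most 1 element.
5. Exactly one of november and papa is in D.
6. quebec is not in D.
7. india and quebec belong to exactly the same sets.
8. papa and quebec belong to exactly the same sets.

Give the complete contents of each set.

From (6): quebec ∉ D.
(2): X already has 0, so the rest are out.
(7): india matches quebec: india ∉ D.
(8): papa matches quebec: papa ∉ D.
(5) (exactly one): november ∈ D.
(3) (disjoint): november ∉ K.
(4): D already has 1, so the rest are out.
Suppose echo ∉ K: no assignment then satisfies all the clues, so echo ∈ K.

D = {november}; K = {echo}; X = {}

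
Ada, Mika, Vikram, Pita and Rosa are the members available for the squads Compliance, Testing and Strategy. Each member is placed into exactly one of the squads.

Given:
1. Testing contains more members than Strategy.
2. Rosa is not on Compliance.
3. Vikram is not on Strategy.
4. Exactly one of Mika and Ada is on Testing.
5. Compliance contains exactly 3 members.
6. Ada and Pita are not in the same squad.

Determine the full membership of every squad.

Compliance = {Mika, Pita, Vikram}; Testing = {Ada, Rosa}; Strategy = {}

From (2): Rosa ∉ Compliance.
From (3): Vikram ∉ Strategy.
Suppose Ada ∈ Compliance: no assignment then satisfies all the clues, so Ada ∉ Compliance.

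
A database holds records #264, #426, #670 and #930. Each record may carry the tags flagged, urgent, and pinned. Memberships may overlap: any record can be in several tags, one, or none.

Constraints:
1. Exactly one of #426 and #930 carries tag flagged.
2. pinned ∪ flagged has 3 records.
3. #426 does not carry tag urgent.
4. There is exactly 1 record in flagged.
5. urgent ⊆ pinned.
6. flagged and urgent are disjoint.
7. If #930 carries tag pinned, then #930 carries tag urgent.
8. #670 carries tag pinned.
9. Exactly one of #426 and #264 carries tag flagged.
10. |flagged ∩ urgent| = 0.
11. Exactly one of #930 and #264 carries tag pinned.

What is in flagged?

flagged = {#426}

From (3): #426 ∉ urgent.
From (8): #670 ∈ pinned.
Suppose #264 ∈ flagged: no assignment then satisfies all the clues, so #264 ∉ flagged.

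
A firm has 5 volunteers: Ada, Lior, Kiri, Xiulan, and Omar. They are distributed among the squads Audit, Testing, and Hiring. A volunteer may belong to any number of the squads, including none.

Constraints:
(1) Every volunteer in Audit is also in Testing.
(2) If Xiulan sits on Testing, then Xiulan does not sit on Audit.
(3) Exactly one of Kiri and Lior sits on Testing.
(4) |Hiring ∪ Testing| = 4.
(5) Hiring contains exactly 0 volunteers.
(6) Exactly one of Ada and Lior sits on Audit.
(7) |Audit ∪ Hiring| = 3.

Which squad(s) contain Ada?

(5): Hiring already has 0, so the rest are out.
Suppose Ada ∉ Audit: no assignment then satisfies all the clues, so Ada ∈ Audit.

Ada: Audit, Testing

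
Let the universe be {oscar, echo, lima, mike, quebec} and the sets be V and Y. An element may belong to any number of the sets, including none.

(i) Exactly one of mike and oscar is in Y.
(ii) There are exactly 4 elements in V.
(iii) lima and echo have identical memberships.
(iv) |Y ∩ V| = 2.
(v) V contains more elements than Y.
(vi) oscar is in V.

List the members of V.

V = {echo, lima, oscar, quebec}

From (vi): oscar ∈ V.
Suppose echo ∉ V: no assignment then satisfies all the clues, so echo ∈ V.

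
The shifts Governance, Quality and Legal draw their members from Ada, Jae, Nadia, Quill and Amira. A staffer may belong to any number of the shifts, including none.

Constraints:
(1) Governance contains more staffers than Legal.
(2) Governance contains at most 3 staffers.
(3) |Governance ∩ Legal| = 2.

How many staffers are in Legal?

2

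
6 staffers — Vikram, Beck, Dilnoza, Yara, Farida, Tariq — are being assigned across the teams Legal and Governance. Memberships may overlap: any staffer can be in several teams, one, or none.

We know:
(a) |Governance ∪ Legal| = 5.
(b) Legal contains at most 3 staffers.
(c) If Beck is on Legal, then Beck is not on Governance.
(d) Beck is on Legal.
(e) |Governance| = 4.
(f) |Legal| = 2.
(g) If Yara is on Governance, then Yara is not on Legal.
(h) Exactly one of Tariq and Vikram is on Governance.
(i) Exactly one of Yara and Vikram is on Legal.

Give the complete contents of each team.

Legal = {Beck, Vikram}; Governance = {Dilnoza, Farida, Vikram, Yara}

From (d): Beck ∈ Legal.
(c): Beck ∉ Governance.
Suppose Vikram ∉ Legal: no assignment then satisfies all the clues, so Vikram ∈ Legal.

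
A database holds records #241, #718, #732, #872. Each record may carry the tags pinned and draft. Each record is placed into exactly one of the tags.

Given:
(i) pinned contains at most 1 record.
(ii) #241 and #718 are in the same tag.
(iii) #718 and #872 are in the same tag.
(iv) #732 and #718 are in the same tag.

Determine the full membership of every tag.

pinned = {}; draft = {#241, #718, #732, #872}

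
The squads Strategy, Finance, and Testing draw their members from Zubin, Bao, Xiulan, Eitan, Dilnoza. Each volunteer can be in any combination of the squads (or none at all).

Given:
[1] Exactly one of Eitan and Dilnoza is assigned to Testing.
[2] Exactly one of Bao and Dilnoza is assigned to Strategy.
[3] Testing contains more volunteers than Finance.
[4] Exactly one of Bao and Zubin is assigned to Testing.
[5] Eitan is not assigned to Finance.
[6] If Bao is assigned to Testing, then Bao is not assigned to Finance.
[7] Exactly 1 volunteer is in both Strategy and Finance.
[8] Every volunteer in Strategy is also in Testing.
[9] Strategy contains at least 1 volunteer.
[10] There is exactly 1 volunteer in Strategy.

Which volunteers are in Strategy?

Strategy = {Dilnoza}

From (5): Eitan ∉ Finance.
Suppose Zubin ∈ Strategy: no assignment then satisfies all the clues, so Zubin ∉ Strategy.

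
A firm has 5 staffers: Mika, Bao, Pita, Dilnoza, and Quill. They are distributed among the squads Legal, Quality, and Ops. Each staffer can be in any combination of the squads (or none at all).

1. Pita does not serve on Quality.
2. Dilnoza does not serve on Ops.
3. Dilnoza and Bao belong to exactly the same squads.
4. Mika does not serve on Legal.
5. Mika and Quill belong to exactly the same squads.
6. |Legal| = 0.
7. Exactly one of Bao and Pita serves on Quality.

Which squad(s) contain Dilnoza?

Dilnoza: Quality

From (1): Pita ∉ Quality.
From (2): Dilnoza ∉ Ops.
From (4): Mika ∉ Legal.
(3): Bao matches Dilnoza: Bao ∉ Ops.
(5): Quill matches Mika: Quill ∉ Legal.
(6): Legal already has 0, so the rest are out.
(7) (exactly one): Bao ∈ Quality.
(3): Dilnoza matches Bao: Dilnoza ∈ Quality.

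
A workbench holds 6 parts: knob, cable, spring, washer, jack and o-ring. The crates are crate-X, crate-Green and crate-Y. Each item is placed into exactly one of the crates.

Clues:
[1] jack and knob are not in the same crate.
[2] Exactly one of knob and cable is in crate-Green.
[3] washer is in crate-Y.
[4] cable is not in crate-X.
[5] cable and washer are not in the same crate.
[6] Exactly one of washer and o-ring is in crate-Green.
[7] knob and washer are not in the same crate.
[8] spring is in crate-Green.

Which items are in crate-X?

From (3): washer ∈ crate-Y.
From (4): cable ∉ crate-X.
From (8): spring ∈ crate-Green.
(5): cable ∉ crate-Y.
(6) (exactly one): o-ring ∈ crate-Green.
(7): knob ∉ crate-Y.
Only one crate left: cable ∈ crate-Green.
(2) (exactly one): knob ∉ crate-Green.
Only one crate left: knob ∈ crate-X.
(1): jack ∉ crate-X.

crate-X = {knob}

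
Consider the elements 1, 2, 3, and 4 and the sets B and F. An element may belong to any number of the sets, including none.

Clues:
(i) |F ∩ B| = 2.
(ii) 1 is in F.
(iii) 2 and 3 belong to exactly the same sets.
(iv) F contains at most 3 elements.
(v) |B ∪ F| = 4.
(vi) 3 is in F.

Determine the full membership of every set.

B = {2, 3, 4}; F = {1, 2, 3}

From (ii): 1 ∈ F.
From (vi): 3 ∈ F.
(iii): 2 matches 3: 2 ∈ F.
(iv): F already has 3, so the rest are out.
Suppose 1 ∈ B: no assignment then satisfies all the clues, so 1 ∉ B.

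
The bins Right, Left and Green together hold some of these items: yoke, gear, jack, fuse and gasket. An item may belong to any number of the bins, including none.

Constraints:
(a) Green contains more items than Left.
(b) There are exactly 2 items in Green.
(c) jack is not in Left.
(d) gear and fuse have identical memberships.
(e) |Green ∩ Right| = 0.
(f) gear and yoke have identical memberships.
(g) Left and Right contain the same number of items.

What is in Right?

Right = {}

From (c): jack ∉ Left.
Suppose yoke ∈ Right: no assignment then satisfies all the clues, so yoke ∉ Right.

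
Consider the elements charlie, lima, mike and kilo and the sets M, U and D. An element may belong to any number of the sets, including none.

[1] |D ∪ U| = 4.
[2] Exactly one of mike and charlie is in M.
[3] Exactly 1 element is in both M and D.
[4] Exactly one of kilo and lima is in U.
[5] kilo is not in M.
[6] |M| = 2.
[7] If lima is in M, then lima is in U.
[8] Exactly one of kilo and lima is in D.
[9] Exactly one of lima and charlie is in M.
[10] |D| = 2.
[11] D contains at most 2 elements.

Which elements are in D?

D = {kilo, mike}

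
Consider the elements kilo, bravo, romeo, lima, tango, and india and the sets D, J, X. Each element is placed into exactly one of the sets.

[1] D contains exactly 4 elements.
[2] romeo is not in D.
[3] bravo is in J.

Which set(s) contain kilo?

From (2): romeo ∉ D.
From (3): bravo ∈ J.
(1): only 4 candidates remain for D, so all are in.

kilo: D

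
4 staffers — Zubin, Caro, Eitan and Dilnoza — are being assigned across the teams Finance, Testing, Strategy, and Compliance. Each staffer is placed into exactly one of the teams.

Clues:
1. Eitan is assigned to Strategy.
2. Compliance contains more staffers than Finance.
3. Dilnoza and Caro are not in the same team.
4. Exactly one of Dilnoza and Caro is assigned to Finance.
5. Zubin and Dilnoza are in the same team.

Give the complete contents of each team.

Finance = {Caro}; Testing = {}; Strategy = {Eitan}; Compliance = {Dilnoza, Zubin}

From (1): Eitan ∈ Strategy.
Suppose Zubin ∈ Finance: no assignment then satisfies all the clues, so Zubin ∉ Finance.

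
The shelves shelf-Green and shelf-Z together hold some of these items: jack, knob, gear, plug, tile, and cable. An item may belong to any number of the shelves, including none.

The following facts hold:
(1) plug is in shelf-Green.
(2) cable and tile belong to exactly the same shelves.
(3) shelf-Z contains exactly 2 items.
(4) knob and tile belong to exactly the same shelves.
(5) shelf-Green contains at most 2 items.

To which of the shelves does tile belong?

tile: none

From (1): plug ∈ shelf-Green.
Suppose tile ∈ shelf-Green: no assignment then satisfies all the clues, so tile ∉ shelf-Green.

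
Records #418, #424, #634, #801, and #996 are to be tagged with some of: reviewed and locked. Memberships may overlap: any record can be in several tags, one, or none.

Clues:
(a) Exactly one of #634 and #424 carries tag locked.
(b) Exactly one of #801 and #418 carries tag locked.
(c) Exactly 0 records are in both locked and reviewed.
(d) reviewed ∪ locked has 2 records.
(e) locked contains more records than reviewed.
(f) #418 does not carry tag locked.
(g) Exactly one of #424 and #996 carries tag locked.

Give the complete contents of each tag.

reviewed = {}; locked = {#424, #801}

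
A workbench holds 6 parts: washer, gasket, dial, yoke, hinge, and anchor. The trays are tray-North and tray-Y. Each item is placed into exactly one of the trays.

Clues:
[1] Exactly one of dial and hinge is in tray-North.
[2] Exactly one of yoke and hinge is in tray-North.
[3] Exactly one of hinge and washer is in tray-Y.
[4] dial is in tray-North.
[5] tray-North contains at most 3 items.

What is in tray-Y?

tray-Y = {anchor, gasket, hinge}

From (4): dial ∈ tray-North.
(1) (exactly one): hinge ∉ tray-North.
(2) (exactly one): yoke ∈ tray-North.
Only one tray left: hinge ∈ tray-Y.
(3) (exactly one): washer ∉ tray-Y.
Only one tray left: washer ∈ tray-North.
(5): tray-North already has 3, so the rest are out.
Only one tray left: gasket ∈ tray-Y.
Only one tray left: anchor ∈ tray-Y.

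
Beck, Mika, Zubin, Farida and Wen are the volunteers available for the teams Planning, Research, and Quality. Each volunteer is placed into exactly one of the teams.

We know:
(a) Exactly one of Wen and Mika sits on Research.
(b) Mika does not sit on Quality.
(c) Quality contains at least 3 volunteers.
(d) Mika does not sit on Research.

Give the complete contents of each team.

From (b): Mika ∉ Quality.
From (d): Mika ∉ Research.
(a) (exactly one): Wen ∈ Research.
(c): only 3 candidates remain for Quality, so all are in.
Only one team left: Mika ∈ Planning.

Planning = {Mika}; Research = {Wen}; Quality = {Beck, Farida, Zubin}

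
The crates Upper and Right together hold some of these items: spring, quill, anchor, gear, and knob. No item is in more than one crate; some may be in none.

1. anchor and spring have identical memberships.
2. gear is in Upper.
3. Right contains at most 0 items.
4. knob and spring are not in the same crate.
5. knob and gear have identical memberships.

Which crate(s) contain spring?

From (2): gear ∈ Upper.
(3): Right already has 0, so the rest are out.
(5): knob matches gear: knob ∈ Upper.
(4): spring ∉ Upper.
(1): anchor matches spring: anchor ∉ Upper.

spring: none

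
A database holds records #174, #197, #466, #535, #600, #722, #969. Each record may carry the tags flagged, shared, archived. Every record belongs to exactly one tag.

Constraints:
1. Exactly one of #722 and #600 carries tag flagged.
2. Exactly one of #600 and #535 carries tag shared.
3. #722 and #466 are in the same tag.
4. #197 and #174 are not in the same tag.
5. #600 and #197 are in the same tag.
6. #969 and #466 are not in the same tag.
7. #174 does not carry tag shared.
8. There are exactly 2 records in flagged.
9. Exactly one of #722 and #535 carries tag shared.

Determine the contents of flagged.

flagged = {#197, #600}

From (7): #174 ∉ shared.
Suppose #174 ∈ flagged: no assignment then satisfies all the clues, so #174 ∉ flagged.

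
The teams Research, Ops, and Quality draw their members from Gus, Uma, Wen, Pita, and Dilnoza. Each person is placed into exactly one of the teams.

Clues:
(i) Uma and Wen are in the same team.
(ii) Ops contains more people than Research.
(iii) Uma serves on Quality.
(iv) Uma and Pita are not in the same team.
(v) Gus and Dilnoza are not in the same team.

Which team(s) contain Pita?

Pita: Ops

From (iii): Uma ∈ Quality.
(i): Wen matches Uma: Wen ∉ Research.
(i): Wen matches Uma: Wen ∉ Ops.
(i): Wen matches Uma: Wen ∈ Quality.
(iv): Pita ∉ Quality.
Suppose Pita ∈ Research: no assignment then satisfies all the clues, so Pita ∉ Research.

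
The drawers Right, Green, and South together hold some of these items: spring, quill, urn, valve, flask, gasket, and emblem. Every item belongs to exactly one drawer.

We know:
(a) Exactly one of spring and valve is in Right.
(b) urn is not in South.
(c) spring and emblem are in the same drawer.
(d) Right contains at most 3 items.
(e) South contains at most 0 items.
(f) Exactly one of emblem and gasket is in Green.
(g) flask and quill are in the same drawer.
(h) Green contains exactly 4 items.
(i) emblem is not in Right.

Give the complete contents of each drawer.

Right = {gasket, urn, valve}; Green = {emblem, flask, quill, spring}; South = {}

From (b): urn ∉ South.
From (i): emblem ∉ Right.
(c): spring matches emblem: spring ∉ Right.
(e): South already has 0, so the rest are out.
Only one drawer left: spring ∈ Green.
Only one drawer left: emblem ∈ Green.
(a) (exactly one): valve ∈ Right.
(f) (exactly one): gasket ∉ Green.
Only one drawer left: gasket ∈ Right.
Suppose quill ∈ Right: no assignment then satisfies all the clues, so quill ∉ Right.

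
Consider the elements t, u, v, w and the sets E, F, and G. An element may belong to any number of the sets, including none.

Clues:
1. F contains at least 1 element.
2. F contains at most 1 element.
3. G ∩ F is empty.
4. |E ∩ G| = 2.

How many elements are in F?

1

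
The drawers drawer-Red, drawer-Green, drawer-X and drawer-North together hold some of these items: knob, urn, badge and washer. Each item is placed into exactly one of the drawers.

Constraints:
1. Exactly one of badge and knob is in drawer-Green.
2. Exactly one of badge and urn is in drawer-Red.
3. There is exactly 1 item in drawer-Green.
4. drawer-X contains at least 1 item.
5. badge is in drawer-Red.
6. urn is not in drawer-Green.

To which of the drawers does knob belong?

knob: drawer-Green

From (5): badge ∈ drawer-Red.
From (6): urn ∉ drawer-Green.
(1) (exactly one): knob ∈ drawer-Green.
(2) (exactly one): urn ∉ drawer-Red.
(3): drawer-Green already has 1, so the rest are out.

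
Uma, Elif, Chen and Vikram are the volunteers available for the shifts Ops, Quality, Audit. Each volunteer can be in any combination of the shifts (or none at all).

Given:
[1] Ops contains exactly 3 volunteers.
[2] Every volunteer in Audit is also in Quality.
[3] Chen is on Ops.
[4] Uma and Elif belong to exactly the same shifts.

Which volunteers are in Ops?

Ops = {Chen, Elif, Uma}

From (3): Chen ∈ Ops.
Suppose Uma ∉ Ops: no assignment then satisfies all the clues, so Uma ∈ Ops.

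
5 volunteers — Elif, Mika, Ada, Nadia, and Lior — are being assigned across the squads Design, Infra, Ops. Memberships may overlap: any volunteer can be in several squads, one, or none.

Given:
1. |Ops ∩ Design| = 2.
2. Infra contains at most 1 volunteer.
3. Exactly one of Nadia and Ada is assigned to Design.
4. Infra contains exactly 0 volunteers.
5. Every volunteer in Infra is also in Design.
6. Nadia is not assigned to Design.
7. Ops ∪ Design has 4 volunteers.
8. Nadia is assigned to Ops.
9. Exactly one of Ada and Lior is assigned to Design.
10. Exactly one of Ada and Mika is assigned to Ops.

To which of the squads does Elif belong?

Elif: Design, Ops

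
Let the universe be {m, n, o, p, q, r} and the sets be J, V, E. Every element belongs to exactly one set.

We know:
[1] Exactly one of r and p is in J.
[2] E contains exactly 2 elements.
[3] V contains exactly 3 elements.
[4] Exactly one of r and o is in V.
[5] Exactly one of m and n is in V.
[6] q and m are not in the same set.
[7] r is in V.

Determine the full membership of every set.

J = {p}; V = {n, q, r}; E = {m, o}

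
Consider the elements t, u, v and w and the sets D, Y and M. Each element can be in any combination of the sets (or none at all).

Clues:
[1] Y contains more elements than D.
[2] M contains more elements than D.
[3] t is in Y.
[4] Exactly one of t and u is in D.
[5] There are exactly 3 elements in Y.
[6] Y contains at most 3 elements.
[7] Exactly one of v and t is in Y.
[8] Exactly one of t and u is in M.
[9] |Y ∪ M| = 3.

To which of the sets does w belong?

w: M, Y

From (3): t ∈ Y.
(7) (exactly one): v ∉ Y.
(5): only 3 candidates remain for Y, so all are in.
Suppose w ∈ D: no assignment then satisfies all the clues, so w ∉ D.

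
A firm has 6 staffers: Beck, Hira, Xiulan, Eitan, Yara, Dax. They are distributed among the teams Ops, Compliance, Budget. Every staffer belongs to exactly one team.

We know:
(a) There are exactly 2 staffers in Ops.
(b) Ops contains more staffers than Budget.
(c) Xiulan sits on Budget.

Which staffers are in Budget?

Budget = {Xiulan}

From (c): Xiulan ∈ Budget.
Suppose Beck ∈ Budget: no assignment then satisfies all the clues, so Beck ∉ Budget.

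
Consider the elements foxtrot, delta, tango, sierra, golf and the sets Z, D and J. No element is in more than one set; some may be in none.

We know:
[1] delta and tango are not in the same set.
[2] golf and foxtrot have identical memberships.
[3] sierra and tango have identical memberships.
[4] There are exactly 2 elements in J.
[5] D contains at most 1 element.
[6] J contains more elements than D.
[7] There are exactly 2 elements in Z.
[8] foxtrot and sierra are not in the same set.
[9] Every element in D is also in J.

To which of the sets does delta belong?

delta: none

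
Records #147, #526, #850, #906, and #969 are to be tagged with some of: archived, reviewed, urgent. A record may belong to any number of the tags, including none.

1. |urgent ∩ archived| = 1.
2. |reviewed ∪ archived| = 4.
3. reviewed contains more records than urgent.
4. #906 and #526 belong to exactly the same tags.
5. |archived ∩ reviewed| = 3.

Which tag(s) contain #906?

#906: archived, reviewed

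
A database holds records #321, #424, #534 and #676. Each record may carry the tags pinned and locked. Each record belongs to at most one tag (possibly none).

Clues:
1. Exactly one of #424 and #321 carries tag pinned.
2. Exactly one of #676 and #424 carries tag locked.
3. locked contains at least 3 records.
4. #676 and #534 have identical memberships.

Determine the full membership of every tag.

pinned = {#424}; locked = {#321, #534, #676}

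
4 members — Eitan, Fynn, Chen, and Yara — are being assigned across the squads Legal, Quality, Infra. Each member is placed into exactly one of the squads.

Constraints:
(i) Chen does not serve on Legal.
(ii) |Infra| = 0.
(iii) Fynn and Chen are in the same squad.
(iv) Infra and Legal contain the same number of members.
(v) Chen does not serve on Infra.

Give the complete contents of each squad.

From (i): Chen ∉ Legal.
From (v): Chen ∉ Infra.
(ii): Infra already has 0, so the rest are out.
(iii): Fynn matches Chen: Fynn ∉ Legal.
Only one squad left: Fynn ∈ Quality.
Only one squad left: Chen ∈ Quality.
Suppose Eitan ∈ Legal: no assignment then satisfies all the clues, so Eitan ∉ Legal.

Legal = {}; Quality = {Chen, Eitan, Fynn, Yara}; Infra = {}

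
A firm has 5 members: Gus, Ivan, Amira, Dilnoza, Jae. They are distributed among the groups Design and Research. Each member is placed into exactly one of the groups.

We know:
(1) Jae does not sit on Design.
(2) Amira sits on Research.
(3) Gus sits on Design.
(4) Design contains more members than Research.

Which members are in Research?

From (1): Jae ∉ Design.
From (2): Amira ∈ Research.
From (3): Gus ∈ Design.
Only one group left: Jae ∈ Research.
Suppose Ivan ∈ Research: no assignment then satisfies all the clues, so Ivan ∉ Research.

Research = {Amira, Jae}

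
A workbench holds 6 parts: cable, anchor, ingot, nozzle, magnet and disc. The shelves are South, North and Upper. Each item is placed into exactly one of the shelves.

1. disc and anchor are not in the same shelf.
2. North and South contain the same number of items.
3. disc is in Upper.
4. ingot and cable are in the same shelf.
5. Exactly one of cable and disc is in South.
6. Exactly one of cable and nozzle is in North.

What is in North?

North = {anchor, nozzle}

From (3): disc ∈ Upper.
(1): anchor ∉ Upper.
(5) (exactly one): cable ∈ South.
(6) (exactly one): nozzle ∈ North.
(4): ingot matches cable: ingot ∈ South.
Suppose anchor ∉ North: no assignment then satisfies all the clues, so anchor ∈ North.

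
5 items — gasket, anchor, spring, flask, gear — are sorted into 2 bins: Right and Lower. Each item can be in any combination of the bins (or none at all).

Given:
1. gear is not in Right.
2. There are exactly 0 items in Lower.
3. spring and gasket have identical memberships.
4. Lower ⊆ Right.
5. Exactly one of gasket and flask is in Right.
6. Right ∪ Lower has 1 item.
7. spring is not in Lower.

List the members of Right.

Right = {flask}

From (1): gear ∉ Right.
From (7): spring ∉ Lower.
(2): Lower already has 0, so the rest are out.
Suppose gasket ∈ Right: no assignment then satisfies all the clues, so gasket ∉ Right.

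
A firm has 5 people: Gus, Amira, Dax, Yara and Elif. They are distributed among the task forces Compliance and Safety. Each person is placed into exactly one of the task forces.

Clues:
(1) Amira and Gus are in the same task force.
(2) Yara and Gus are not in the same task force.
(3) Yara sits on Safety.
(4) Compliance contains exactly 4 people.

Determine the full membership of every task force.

Compliance = {Amira, Dax, Elif, Gus}; Safety = {Yara}

From (3): Yara ∈ Safety.
(2): Gus ∉ Safety.
(4): only 4 candidates remain for Compliance, so all are in.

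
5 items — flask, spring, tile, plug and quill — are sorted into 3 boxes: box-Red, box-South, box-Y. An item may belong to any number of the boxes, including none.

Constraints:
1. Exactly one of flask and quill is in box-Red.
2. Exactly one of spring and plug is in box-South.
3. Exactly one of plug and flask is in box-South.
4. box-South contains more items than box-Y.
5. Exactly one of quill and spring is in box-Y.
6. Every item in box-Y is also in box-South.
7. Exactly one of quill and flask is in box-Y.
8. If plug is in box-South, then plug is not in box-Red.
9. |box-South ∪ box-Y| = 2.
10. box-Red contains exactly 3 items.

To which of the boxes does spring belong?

spring: box-Red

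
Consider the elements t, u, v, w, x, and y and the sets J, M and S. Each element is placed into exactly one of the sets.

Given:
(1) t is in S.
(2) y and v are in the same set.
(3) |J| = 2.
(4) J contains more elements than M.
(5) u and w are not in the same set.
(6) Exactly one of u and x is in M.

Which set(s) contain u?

u: M

From (1): t ∈ S.
Suppose u ∈ J: no assignment then satisfies all the clues, so u ∉ J.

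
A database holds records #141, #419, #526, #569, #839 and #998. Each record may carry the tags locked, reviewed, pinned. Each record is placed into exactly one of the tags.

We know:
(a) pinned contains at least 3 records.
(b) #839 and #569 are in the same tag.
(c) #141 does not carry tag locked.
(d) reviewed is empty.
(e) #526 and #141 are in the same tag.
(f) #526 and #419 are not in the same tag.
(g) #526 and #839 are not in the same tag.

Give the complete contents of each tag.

From (c): #141 ∉ locked.
(d): reviewed already has 0, so the rest are out.
(e): #526 matches #141: #526 ∉ locked.
Only one tag left: #141 ∈ pinned.
Only one tag left: #526 ∈ pinned.
(f): #419 ∉ pinned.
(g): #839 ∉ pinned.
Only one tag left: #419 ∈ locked.
Only one tag left: #839 ∈ locked.
(b): #569 matches #839: #569 ∈ locked.
(a): only 3 candidates remain for pinned, so all are in.

locked = {#419, #569, #839}; reviewed = {}; pinned = {#141, #526, #998}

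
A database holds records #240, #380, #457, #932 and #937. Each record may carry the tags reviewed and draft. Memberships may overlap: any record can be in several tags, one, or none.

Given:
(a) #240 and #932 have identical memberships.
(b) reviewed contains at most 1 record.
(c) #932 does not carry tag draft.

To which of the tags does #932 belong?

From (c): #932 ∉ draft.
(a): #240 matches #932: #240 ∉ draft.
Suppose #932 ∈ reviewed: no assignment then satisfies all the clues, so #932 ∉ reviewed.

#932: none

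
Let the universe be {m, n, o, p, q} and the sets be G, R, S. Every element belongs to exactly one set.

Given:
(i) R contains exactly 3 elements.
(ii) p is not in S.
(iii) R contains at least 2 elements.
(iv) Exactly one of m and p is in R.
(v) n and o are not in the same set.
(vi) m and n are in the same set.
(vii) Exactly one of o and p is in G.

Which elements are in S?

S = {o}

From (ii): p ∉ S.
Suppose m ∈ S: no assignment then satisfies all the clues, so m ∉ S.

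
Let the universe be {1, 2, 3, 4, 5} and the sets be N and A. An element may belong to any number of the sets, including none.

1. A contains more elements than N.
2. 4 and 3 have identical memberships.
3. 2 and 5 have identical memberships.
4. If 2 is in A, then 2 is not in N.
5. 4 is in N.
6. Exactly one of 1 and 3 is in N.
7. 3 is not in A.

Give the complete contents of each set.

N = {3, 4}; A = {1, 2, 5}

From (5): 4 ∈ N.
From (7): 3 ∉ A.
(2): 3 matches 4: 3 ∈ N.
(2): 4 matches 3: 4 ∉ A.
(6) (exactly one): 1 ∉ N.
Suppose 1 ∉ A: no assignment then satisfies all the clues, so 1 ∈ A.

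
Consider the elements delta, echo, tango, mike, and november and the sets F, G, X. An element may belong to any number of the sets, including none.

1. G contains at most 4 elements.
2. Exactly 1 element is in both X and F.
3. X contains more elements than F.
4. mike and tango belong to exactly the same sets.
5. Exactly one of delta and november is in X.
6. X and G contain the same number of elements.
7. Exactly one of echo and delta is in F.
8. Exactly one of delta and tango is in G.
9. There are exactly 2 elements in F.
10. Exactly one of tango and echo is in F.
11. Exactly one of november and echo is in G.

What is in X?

X = {mike, november, tango}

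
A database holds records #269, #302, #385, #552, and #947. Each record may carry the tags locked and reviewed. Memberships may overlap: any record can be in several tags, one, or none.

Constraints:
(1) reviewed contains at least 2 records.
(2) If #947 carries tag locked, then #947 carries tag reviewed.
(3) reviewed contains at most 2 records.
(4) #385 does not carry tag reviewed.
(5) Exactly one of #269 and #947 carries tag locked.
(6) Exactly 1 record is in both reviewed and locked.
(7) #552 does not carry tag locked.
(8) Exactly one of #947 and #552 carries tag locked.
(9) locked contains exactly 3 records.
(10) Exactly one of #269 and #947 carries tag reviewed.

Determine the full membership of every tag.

locked = {#302, #385, #947}; reviewed = {#552, #947}

From (4): #385 ∉ reviewed.
From (7): #552 ∉ locked.
(8) (exactly one): #947 ∈ locked.
(2): #947 ∈ reviewed.
(5) (exactly one): #269 ∉ locked.
(9): only 3 candidates remain for locked, so all are in.
(10) (exactly one): #269 ∉ reviewed.
Suppose #302 ∈ reviewed: no assignment then satisfies all the clues, so #302 ∉ reviewed.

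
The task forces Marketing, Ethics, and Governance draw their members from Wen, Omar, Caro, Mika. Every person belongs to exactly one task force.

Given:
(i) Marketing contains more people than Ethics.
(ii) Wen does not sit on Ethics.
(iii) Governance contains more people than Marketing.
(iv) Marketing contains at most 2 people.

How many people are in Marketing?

1

From (ii): Wen ∉ Ethics.
Suppose Omar ∈ Ethics: no assignment then satisfies all the clues, so Omar ∉ Ethics.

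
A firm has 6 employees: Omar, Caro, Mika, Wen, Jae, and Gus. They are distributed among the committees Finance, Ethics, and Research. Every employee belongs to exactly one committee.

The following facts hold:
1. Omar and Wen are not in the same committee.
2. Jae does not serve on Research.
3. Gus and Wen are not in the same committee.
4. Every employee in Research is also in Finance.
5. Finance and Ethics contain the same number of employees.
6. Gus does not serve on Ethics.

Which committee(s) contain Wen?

Wen: Ethics

From (2): Jae ∉ Research.
From (6): Gus ∉ Ethics.
Suppose Wen ∈ Finance: no assignment then satisfies all the clues, so Wen ∉ Finance.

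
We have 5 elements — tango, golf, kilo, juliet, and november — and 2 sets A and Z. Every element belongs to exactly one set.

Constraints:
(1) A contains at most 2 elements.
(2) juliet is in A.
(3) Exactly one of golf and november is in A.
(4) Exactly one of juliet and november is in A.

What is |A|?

2

From (2): juliet ∈ A.
(4) (exactly one): november ∉ A.
Only one set left: november ∈ Z.
(3) (exactly one): golf ∈ A.
(1): A already has 2, so the rest are out.
Only one set left: tango ∈ Z.
Only one set left: kilo ∈ Z.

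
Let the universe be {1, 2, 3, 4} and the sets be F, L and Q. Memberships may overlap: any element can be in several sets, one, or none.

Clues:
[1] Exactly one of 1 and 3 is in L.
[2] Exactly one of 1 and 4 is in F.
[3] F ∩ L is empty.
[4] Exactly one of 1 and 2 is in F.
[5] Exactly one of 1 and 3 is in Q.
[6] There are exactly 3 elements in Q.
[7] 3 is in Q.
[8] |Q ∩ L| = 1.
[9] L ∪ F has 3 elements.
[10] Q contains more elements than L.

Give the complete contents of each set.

F = {2, 4}; L = {3}; Q = {2, 3, 4}

From (7): 3 ∈ Q.
(5) (exactly one): 1 ∉ Q.
(6): only 3 candidates remain for Q, so all are in.
Suppose 1 ∈ F: no assignment then satisfies all the clues, so 1 ∉ F.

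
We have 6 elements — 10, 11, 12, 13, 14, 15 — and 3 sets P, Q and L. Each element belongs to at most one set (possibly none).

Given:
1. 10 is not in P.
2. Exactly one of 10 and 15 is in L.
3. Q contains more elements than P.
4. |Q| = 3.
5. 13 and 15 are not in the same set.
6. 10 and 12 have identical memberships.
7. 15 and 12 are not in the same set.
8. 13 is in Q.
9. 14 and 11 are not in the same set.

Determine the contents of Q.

Q = {10, 12, 13}

From (1): 10 ∉ P.
From (8): 13 ∈ Q.
(5): 15 ∉ Q.
(6): 12 matches 10: 12 ∉ P.
Suppose 10 ∉ Q: no assignment then satisfies all the clues, so 10 ∈ Q.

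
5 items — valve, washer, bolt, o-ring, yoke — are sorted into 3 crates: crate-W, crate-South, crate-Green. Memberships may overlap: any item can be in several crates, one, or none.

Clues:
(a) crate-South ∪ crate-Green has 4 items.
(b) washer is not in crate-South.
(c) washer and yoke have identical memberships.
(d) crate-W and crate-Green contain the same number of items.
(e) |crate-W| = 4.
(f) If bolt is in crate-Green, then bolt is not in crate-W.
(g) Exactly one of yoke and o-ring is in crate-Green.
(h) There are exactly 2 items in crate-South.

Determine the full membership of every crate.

crate-W = {o-ring, valve, washer, yoke}; crate-South = {bolt, valve}; crate-Green = {bolt, valve, washer, yoke}

From (b): washer ∉ crate-South.
(c): yoke matches washer: yoke ∉ crate-South.
Suppose valve ∉ crate-W: no assignment then satisfies all the clues, so valve ∈ crate-W.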